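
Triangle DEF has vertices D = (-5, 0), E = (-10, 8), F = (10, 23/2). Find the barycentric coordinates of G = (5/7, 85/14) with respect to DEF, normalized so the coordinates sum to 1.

(3/7, 1/7, 3/7)

Signed area of the reference triangle: [DEF] = ½·((-5)·(8−(23/2)) + (-10)·(23/2−0) + 10·(0−8)) = ½·(35/2 − 115 − 80) = -355/4.
[GEF] = ½·((5/7)·(8−(23/2)) + (-10)·(23/2−(85/14)) + 10·(85/14−8)) = ½·(-5/2 − 380/7 − 135/7) = -1065/28, so the D-coordinate is (-1065/28)/(-355/4) = 3/7.
[DGF] = ½·((-5)·(85/14−(23/2)) + (5/7)·(23/2−0) + 10·(0−(85/14))) = ½·(190/7 + 115/14 − 425/7) = -355/28, so the E-coordinate is 1/7.
[DEG] = ½·((-5)·(8−(85/14)) + (-10)·(85/14−0) + (5/7)·(0−8)) = ½·(-135/14 − 425/7 − 40/7) = -1065/28, so the F-coordinate is 3/7.
Check: 3/7 + 1/7 + 3/7 = 1.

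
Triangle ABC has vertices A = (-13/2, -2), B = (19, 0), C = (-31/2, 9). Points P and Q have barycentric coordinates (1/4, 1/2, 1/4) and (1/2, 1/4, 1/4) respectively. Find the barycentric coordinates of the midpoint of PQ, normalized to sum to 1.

(3/8, 3/8, 1/4)

Since both coordinate triples sum to 1, the midpoint's barycentrics are the componentwise average.
(1/4+1/2)/2 = 3/8; similarly 3/8 and 1/4.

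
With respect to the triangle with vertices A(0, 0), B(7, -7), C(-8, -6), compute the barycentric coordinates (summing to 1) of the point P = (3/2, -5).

(1/4, 1/2, 1/4)

Signed area of the reference triangle: [ABC] = ½·(0·(-7−(-6)) + 7·(-6−0) + (-8)·(0−(-7))) = ½·(0 − 42 − 56) = -49.
[PBC] = ½·((3/2)·(-7−(-6)) + 7·(-6−(-5)) + (-8)·(-5−(-7))) = ½·(-3/2 − 7 − 16) = -49/4, so the A-coordinate is (-49/4)/(-49) = 1/4.
[APC] = ½·(0·(-5−(-6)) + (3/2)·(-6−0) + (-8)·(0−(-5))) = ½·(0 − 9 − 40) = -49/2, so the B-coordinate is 1/2.
[ABP] = ½·(0·(-7−(-5)) + 7·(-5−0) + (3/2)·(0−(-7))) = ½·(0 − 35 + 21/2) = -49/4, so the C-coordinate is 1/4.
Check: 1/4 + 1/2 + 1/4 = 1.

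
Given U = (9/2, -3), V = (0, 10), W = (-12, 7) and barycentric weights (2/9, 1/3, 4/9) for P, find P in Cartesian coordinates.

P = (2/9)·U + (1/3)·V + (4/9)·W.
x-coordinate: (2/9)·(9/2) + (1/3)·0 + (4/9)·(-12) = -13/3.
y-coordinate: (2/9)·(-3) + (1/3)·10 + (4/9)·7 = 52/9.

(-13/3, 52/9)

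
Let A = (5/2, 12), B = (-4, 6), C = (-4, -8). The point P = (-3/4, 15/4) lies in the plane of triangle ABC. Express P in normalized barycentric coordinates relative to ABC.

(1/2, 1/8, 3/8)

Signed area of the reference triangle: [ABC] = ½·((5/2)·(6−(-8)) + (-4)·(-8−12) + (-4)·(12−6)) = ½·(35 + 80 − 24) = 91/2.
[PBC] = ½·((-3/4)·(6−(-8)) + (-4)·(-8−(15/4)) + (-4)·(15/4−6)) = ½·(-21/2 + 47 + 9) = 91/4, so the A-coordinate is (91/4)/(91/2) = 1/2.
[APC] = ½·((5/2)·(15/4−(-8)) + (-3/4)·(-8−12) + (-4)·(12−(15/4))) = ½·(235/8 + 15 − 33) = 91/16, so the B-coordinate is 1/8.
[ABP] = ½·((5/2)·(6−(15/4)) + (-4)·(15/4−12) + (-3/4)·(12−6)) = ½·(45/8 + 33 − 9/2) = 273/16, so the C-coordinate is 3/8.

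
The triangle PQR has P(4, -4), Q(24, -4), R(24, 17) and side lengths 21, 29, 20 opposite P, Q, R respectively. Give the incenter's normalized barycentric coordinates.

The incenter has barycentric coordinates proportional to the opposite side lengths: (21 : 29 : 20).
Normalizing by 21+29+20 = 70 gives (3/10, 29/70, 2/7).

(3/10, 29/70, 2/7)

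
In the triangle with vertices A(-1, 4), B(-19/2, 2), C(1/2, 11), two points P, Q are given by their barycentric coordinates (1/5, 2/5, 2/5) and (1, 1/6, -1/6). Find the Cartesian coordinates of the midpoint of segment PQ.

Barycentric coordinates of the midpoint are the average: (3/5, 17/60, 7/60).
Converting: (3/5)·A + (17/60)·B + (7/60)·C = (-97/30, 17/4).

(-97/30, 17/4)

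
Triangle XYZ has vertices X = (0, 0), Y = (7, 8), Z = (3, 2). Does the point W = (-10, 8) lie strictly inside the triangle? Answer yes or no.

Barycentric coordinates of W: (51/5, 22/5, -68/5).
The three coordinates are positive, positive, negative; a point is interior exactly when all three are positive.

no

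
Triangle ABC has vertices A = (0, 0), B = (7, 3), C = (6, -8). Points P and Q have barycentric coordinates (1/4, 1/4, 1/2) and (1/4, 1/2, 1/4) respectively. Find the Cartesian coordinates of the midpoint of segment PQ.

Barycentric coordinates of the midpoint are the average: (1/4, 3/8, 3/8).
Converting: (1/4)·A + (3/8)·B + (3/8)·C = (39/8, -15/8).

(39/8, -15/8)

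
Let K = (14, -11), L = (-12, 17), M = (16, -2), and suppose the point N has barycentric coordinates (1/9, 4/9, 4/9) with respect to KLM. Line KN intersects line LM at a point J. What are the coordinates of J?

Line KN meets LM where the K-coordinate vanishes; zeroing N's K-weight and renormalizing leaves L, M-weights 4/9 : 4/9 → (1/2, 1/2).
So J = (1/2)·L + (1/2)·M = (2, 15/2).

(2, 15/2)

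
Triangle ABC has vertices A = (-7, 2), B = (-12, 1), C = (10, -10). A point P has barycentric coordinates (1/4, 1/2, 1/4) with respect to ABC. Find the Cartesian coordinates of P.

P = (1/4)·A + (1/2)·B + (1/4)·C.
x-coordinate: (1/4)·(-7) + (1/2)·(-12) + (1/4)·10 = -21/4.
y-coordinate: (1/4)·2 + (1/2)·1 + (1/4)·(-10) = -3/2.

(-21/4, -3/2)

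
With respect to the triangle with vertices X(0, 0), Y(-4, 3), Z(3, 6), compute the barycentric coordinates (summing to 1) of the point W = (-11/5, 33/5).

Signed area of the reference triangle: [XYZ] = ½·(0·(3−6) + (-4)·(6−0) + 3·(0−3)) = ½·(0 − 24 − 9) = -33/2.
[WYZ] = ½·((-11/5)·(3−6) + (-4)·(6−(33/5)) + 3·(33/5−3)) = ½·(33/5 + 12/5 + 54/5) = 99/10, so the X-coordinate is (99/10)/(-33/2) = -3/5.
[XWZ] = ½·(0·(33/5−6) + (-11/5)·(6−0) + 3·(0−(33/5))) = ½·(0 − 66/5 − 99/5) = -33/2, so the Y-coordinate is 1.
[XYW] = ½·(0·(3−(33/5)) + (-4)·(33/5−0) + (-11/5)·(0−3)) = ½·(0 − 132/5 + 33/5) = -99/10, so the Z-coordinate is 3/5.

(-3/5, 1, 3/5)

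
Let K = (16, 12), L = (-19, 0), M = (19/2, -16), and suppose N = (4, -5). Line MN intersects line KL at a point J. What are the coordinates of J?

Barycentric coordinates of N with respect to KLM: (1/4, 1/4, 1/2).
On side KL the M-coordinate is zero; dropping N's M-weight 1/2 and renormalizing the remaining 1/4 : 1/4 gives weights 1/2, 1/2 on K, L.
J = (1/2)·(16, 12) + (1/2)·(-19, 0) = (-3/2, 6).

(-3/2, 6)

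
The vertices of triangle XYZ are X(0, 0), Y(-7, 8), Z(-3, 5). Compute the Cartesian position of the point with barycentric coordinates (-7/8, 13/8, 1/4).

(-97/8, 57/4)

W = (-7/8)·X + (13/8)·Y + (1/4)·Z.
x-coordinate: (-7/8)·0 + (13/8)·(-7) + (1/4)·(-3) = -97/8.
y-coordinate: (-7/8)·0 + (13/8)·8 + (1/4)·5 = 57/4.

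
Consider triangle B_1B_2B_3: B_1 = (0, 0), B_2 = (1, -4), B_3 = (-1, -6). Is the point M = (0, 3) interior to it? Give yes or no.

no

Barycentric coordinates of M: (8/5, -3/10, -3/10).
The three coordinates are positive, negative, negative; a point is interior exactly when all three are positive.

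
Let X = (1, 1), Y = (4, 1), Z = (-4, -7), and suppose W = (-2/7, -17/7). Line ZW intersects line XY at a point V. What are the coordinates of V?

Barycentric coordinates of W with respect to XYZ: (2/7, 2/7, 3/7).
On side XY the Z-coordinate is zero; dropping W's Z-weight 3/7 and renormalizing the remaining 2/7 : 2/7 gives weights 1/2, 1/2 on X, Y.
V = (1/2)·(1, 1) + (1/2)·(4, 1) = (5/2, 1).

(5/2, 1)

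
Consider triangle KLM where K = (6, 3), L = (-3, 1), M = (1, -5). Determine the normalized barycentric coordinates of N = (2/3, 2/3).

(1/3, 1/2, 1/6)

Signed area of the reference triangle: [KLM] = ½·(6·(1−(-5)) + (-3)·(-5−3) + 1·(3−1)) = ½·(36 + 24 + 2) = 31.
[NLM] = ½·((2/3)·(1−(-5)) + (-3)·(-5−(2/3)) + 1·(2/3−1)) = ½·(4 + 17 − 1/3) = 31/3, so the K-coordinate is (31/3)/31 = 1/3.
[KNM] = ½·(6·(2/3−(-5)) + (2/3)·(-5−3) + 1·(3−(2/3))) = ½·(34 − 16/3 + 7/3) = 31/2, so the L-coordinate is 1/2.
[KLN] = ½·(6·(1−(2/3)) + (-3)·(2/3−3) + (2/3)·(3−1)) = ½·(2 + 7 + 4/3) = 31/6, so the M-coordinate is 1/6.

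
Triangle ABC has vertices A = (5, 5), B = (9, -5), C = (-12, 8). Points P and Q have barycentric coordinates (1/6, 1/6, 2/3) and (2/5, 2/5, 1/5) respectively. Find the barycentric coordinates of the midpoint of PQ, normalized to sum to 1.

Since both coordinate triples sum to 1, the midpoint's barycentrics are the componentwise average.
(1/6+2/5)/2 = 17/60; similarly 17/60 and 13/30.

(17/60, 17/60, 13/30)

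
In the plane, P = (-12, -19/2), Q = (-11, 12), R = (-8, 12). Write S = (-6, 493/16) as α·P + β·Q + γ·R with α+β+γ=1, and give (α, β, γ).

Signed area of the reference triangle: [PQR] = ½·((-12)·(12−12) + (-11)·(12−(-19/2)) + (-8)·(-19/2−12)) = ½·(0 − 473/2 + 172) = -129/4.
[SQR] = ½·((-6)·(12−12) + (-11)·(12−(493/16)) + (-8)·(493/16−12)) = ½·(0 + 3311/16 − 301/2) = 903/32, so the P-coordinate is (903/32)/(-129/4) = -7/8.
[PSR] = ½·((-12)·(493/16−12) + (-6)·(12−(-19/2)) + (-8)·(-19/2−(493/16))) = ½·(-903/4 − 129 + 645/2) = -129/8, so the Q-coordinate is 1/2.
[PQS] = ½·((-12)·(12−(493/16)) + (-11)·(493/16−(-19/2)) + (-6)·(-19/2−12)) = ½·(903/4 − 7095/16 + 129) = -1419/32, so the R-coordinate is 11/8.
Check: -7/8 + 1/2 + 11/8 = 1.

(-7/8, 1/2, 11/8)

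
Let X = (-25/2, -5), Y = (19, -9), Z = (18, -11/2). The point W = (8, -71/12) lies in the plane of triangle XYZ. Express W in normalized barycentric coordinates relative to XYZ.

(1/3, 1/6, 1/2)

Signed area of the reference triangle: [XYZ] = ½·((-25/2)·(-9−(-11/2)) + 19·(-11/2−(-5)) + 18·(-5−(-9))) = ½·(175/4 − 19/2 + 72) = 425/8.
[WYZ] = ½·(8·(-9−(-11/2)) + 19·(-11/2−(-71/12)) + 18·(-71/12−(-9))) = ½·(-28 + 95/12 + 111/2) = 425/24, so the X-coordinate is (425/24)/(425/8) = 1/3.
[XWZ] = ½·((-25/2)·(-71/12−(-11/2)) + 8·(-11/2−(-5)) + 18·(-5−(-71/12))) = ½·(125/24 − 4 + 33/2) = 425/48, so the Y-coordinate is 1/6.
[XYW] = ½·((-25/2)·(-9−(-71/12)) + 19·(-71/12−(-5)) + 8·(-5−(-9))) = ½·(925/24 − 209/12 + 32) = 425/16, so the Z-coordinate is 1/2.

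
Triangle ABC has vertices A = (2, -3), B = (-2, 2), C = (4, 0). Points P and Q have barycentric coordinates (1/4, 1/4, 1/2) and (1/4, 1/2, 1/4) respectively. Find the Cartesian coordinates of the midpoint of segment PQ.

(5/4, 0)

Barycentric coordinates of the midpoint are the average: (1/4, 3/8, 3/8).
Converting: (1/4)·A + (3/8)·B + (3/8)·C = (5/4, 0).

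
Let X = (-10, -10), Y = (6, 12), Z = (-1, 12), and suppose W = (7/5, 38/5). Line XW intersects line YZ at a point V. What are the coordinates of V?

(17/4, 12)

Barycentric coordinates of W with respect to XYZ: (1/5, 3/5, 1/5).
On side YZ the X-coordinate is zero; dropping W's X-weight 1/5 and renormalizing the remaining 3/5 : 1/5 gives weights 3/4, 1/4 on Y, Z.
V = (3/4)·(6, 12) + (1/4)·(-1, 12) = (17/4, 12).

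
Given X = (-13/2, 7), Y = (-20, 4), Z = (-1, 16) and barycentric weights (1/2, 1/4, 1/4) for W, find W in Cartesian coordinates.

W = (1/2)·X + (1/4)·Y + (1/4)·Z.
x-coordinate: (1/2)·(-13/2) + (1/4)·(-20) + (1/4)·(-1) = -17/2.
y-coordinate: (1/2)·7 + (1/4)·4 + (1/4)·16 = 17/2.

(-17/2, 17/2)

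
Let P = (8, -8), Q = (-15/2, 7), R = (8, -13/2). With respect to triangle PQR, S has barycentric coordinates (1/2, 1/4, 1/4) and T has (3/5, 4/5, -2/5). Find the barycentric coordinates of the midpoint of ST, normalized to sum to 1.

(11/20, 21/40, -3/40)

Since both coordinate triples sum to 1, the midpoint's barycentrics are the componentwise average.
(1/2+3/5)/2 = 11/20; similarly 21/40 and -3/40.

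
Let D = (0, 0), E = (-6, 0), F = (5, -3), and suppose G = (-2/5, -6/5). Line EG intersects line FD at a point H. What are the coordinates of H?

Barycentric coordinates of G with respect to DEF: (1/5, 2/5, 2/5).
On side FD the E-coordinate is zero; dropping G's E-weight 2/5 and renormalizing the remaining 2/5 : 1/5 gives weights 2/3, 1/3 on F, D.
H = (2/3)·(5, -3) + (1/3)·(0, 0) = (10/3, -2).

(10/3, -2)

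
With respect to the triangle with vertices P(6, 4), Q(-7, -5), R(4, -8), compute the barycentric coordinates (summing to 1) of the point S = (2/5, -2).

(2/5, 2/5, 1/5)

Signed area of the reference triangle: [PQR] = ½·(6·(-5−(-8)) + (-7)·(-8−4) + 4·(4−(-5))) = ½·(18 + 84 + 36) = 69.
[SQR] = ½·((2/5)·(-5−(-8)) + (-7)·(-8−(-2)) + 4·(-2−(-5))) = ½·(6/5 + 42 + 12) = 138/5, so the P-coordinate is (138/5)/69 = 2/5.
[PSR] = ½·(6·(-2−(-8)) + (2/5)·(-8−4) + 4·(4−(-2))) = ½·(36 − 24/5 + 24) = 138/5, so the Q-coordinate is 2/5.
[PQS] = ½·(6·(-5−(-2)) + (-7)·(-2−4) + (2/5)·(4−(-5))) = ½·(-18 + 42 + 18/5) = 69/5, so the R-coordinate is 1/5.
Check: 2/5 + 2/5 + 1/5 = 1.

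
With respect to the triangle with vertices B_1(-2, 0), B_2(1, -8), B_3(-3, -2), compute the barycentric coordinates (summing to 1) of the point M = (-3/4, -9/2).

Signed area of the reference triangle: [B_1B_2B_3] = ½·((-2)·(-8−(-2)) + 1·(-2−0) + (-3)·(0−(-8))) = ½·(12 − 2 − 24) = -7.
[MB_2B_3] = ½·((-3/4)·(-8−(-2)) + 1·(-2−(-9/2)) + (-3)·(-9/2−(-8))) = ½·(9/2 + 5/2 − 21/2) = -7/4, so the B_1-coordinate is (-7/4)/(-7) = 1/4.
[B_1MB_3] = ½·((-2)·(-9/2−(-2)) + (-3/4)·(-2−0) + (-3)·(0−(-9/2))) = ½·(5 + 3/2 − 27/2) = -7/2, so the B_2-coordinate is 1/2.
[B_1B_2M] = ½·((-2)·(-8−(-9/2)) + 1·(-9/2−0) + (-3/4)·(0−(-8))) = ½·(7 − 9/2 − 6) = -7/4, so the B_3-coordinate is 1/4.
Check: 1/4 + 1/2 + 1/4 = 1.

(1/4, 1/2, 1/4)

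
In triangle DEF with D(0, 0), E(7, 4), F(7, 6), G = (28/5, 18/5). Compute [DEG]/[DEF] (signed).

[DEF] = ½·(0·(4−6) + 7·(6−0) + 7·(0−4)) = ½·(0 + 42 − 28) = 7.
[DEG] = ½·(0·(4−(18/5)) + 7·(18/5−0) + (28/5)·(0−4)) = ½·(0 + 126/5 − 112/5) = 7/5, so the ratio is (7/5)/7 = 1/5.

1/5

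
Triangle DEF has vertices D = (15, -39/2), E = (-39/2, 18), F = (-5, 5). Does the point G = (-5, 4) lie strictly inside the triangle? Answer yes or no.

Barycentric coordinates of G: (58/381, 80/381, 81/127).
The three coordinates are positive, positive, positive; a point is interior exactly when all three are positive.

yes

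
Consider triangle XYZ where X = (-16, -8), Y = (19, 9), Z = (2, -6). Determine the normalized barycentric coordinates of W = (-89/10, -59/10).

Signed area of the reference triangle: [XYZ] = ½·((-16)·(9−(-6)) + 19·(-6−(-8)) + 2·(-8−9)) = ½·(-240 + 38 − 34) = -118.
[WYZ] = ½·((-89/10)·(9−(-6)) + 19·(-6−(-59/10)) + 2·(-59/10−9)) = ½·(-267/2 − 19/10 − 149/5) = -413/5, so the X-coordinate is (-413/5)/(-118) = 7/10.
[XWZ] = ½·((-16)·(-59/10−(-6)) + (-89/10)·(-6−(-8)) + 2·(-8−(-59/10))) = ½·(-8/5 − 89/5 − 21/5) = -59/5, so the Y-coordinate is 1/10.
[XYW] = ½·((-16)·(9−(-59/10)) + 19·(-59/10−(-8)) + (-89/10)·(-8−9)) = ½·(-1192/5 + 399/10 + 1513/10) = -118/5, so the Z-coordinate is 1/5.
Check: 7/10 + 1/10 + 1/5 = 1.

(7/10, 1/10, 1/5)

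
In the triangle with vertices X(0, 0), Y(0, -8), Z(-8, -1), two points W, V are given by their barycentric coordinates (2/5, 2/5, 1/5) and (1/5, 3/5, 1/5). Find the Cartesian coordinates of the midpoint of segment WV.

(-8/5, -21/5)

Barycentric coordinates of the midpoint are the average: (3/10, 1/2, 1/5).
Converting: (3/10)·X + (1/2)·Y + (1/5)·Z = (-8/5, -21/5).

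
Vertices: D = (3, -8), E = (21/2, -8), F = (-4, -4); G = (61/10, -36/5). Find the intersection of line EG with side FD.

Barycentric coordinates of G with respect to DEF: (1/5, 3/5, 1/5).
On side FD the E-coordinate is zero; dropping G's E-weight 3/5 and renormalizing the remaining 1/5 : 1/5 gives weights 1/2, 1/2 on F, D.
H = (1/2)·(-4, -4) + (1/2)·(3, -8) = (-1/2, -6).

(-1/2, -6)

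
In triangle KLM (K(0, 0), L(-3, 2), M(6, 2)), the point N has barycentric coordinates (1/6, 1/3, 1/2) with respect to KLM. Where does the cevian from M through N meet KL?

Line MN meets KL where the M-coordinate vanishes; zeroing N's M-weight and renormalizing leaves K, L-weights 1/6 : 1/3 → (1/3, 2/3).
So J = (1/3)·K + (2/3)·L = (-2, 4/3).

(-2, 4/3)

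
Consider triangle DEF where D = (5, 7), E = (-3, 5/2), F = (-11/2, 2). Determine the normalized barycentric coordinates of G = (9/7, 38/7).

(5/7, -2/7, 4/7)

Signed area of the reference triangle: [DEF] = ½·(5·(5/2−2) + (-3)·(2−7) + (-11/2)·(7−(5/2))) = ½·(5/2 + 15 − 99/4) = -29/8.
[GEF] = ½·((9/7)·(5/2−2) + (-3)·(2−(38/7)) + (-11/2)·(38/7−(5/2))) = ½·(9/14 + 72/7 − 451/28) = -145/56, so the D-coordinate is (-145/56)/(-29/8) = 5/7.
[DGF] = ½·(5·(38/7−2) + (9/7)·(2−7) + (-11/2)·(7−(38/7))) = ½·(120/7 − 45/7 − 121/14) = 29/28, so the E-coordinate is -2/7.
[DEG] = ½·(5·(5/2−(38/7)) + (-3)·(38/7−7) + (9/7)·(7−(5/2))) = ½·(-205/14 + 33/7 + 81/14) = -29/14, so the F-coordinate is 4/7.
Check: 5/7 − 2/7 + 4/7 = 1.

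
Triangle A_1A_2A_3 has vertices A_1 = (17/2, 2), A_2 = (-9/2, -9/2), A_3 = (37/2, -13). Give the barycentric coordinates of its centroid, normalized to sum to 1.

(1/3, 1/3, 1/3)

The centroid is the average of the vertices, so each weight is 1/3.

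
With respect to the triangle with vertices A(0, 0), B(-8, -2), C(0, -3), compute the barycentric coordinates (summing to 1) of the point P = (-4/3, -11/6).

(1/3, 1/6, 1/2)

Signed area of the reference triangle: [ABC] = ½·(0·(-2−(-3)) + (-8)·(-3−0) + 0·(0−(-2))) = ½·(0 + 24 + 0) = 12.
[PBC] = ½·((-4/3)·(-2−(-3)) + (-8)·(-3−(-11/6)) + 0·(-11/6−(-2))) = ½·(-4/3 + 28/3 + 0) = 4, so the A-coordinate is 4/12 = 1/3.
[APC] = ½·(0·(-11/6−(-3)) + (-4/3)·(-3−0) + 0·(0−(-11/6))) = ½·(0 + 4 + 0) = 2, so the B-coordinate is 1/6.
[ABP] = ½·(0·(-2−(-11/6)) + (-8)·(-11/6−0) + (-4/3)·(0−(-2))) = ½·(0 + 44/3 − 8/3) = 6, so the C-coordinate is 1/2.
Check: 1/3 + 1/6 + 1/2 = 1.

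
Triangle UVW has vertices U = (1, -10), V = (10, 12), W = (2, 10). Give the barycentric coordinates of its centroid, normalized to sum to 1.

(1/3, 1/3, 1/3)

The centroid is the average of the vertices, so each weight is 1/3.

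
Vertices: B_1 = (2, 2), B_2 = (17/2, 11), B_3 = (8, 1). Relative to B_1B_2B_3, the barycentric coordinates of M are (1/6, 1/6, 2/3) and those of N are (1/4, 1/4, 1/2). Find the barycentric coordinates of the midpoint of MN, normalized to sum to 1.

Since both coordinate triples sum to 1, the midpoint's barycentrics are the componentwise average.
(1/6+1/4)/2 = 5/24; similarly 5/24 and 7/12.

(5/24, 5/24, 7/12)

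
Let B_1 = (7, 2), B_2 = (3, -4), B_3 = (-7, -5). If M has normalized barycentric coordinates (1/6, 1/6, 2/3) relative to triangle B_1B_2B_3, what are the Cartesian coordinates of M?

(-3, -11/3)

M = (1/6)·B_1 + (1/6)·B_2 + (2/3)·B_3.
x-coordinate: (1/6)·7 + (1/6)·3 + (2/3)·(-7) = -3.
y-coordinate: (1/6)·2 + (1/6)·(-4) + (2/3)·(-5) = -11/3.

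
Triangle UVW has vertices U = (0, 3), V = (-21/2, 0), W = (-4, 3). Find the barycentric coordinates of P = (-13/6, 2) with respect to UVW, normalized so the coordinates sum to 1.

Signed area of the reference triangle: [UVW] = ½·(0·(0−3) + (-21/2)·(3−3) + (-4)·(3−0)) = ½·(0 + 0 − 12) = -6.
[PVW] = ½·((-13/6)·(0−3) + (-21/2)·(3−2) + (-4)·(2−0)) = ½·(13/2 − 21/2 − 8) = -6, so the U-coordinate is (-6)/(-6) = 1.
[UPW] = ½·(0·(2−3) + (-13/6)·(3−3) + (-4)·(3−2)) = ½·(0 + 0 − 4) = -2, so the V-coordinate is 1/3.
[UVP] = ½·(0·(0−2) + (-21/2)·(2−3) + (-13/6)·(3−0)) = ½·(0 + 21/2 − 13/2) = 2, so the W-coordinate is -1/3.
Check: 1 + 1/3 − 1/3 = 1.

(1, 1/3, -1/3)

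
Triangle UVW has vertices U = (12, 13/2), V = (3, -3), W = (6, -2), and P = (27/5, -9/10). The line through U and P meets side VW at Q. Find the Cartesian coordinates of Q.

(15/4, -11/4)

Barycentric coordinates of P with respect to UVW: (1/5, 3/5, 1/5).
On side VW the U-coordinate is zero; dropping P's U-weight 1/5 and renormalizing the remaining 3/5 : 1/5 gives weights 3/4, 1/4 on V, W.
Q = (3/4)·(3, -3) + (1/4)·(6, -2) = (15/4, -11/4).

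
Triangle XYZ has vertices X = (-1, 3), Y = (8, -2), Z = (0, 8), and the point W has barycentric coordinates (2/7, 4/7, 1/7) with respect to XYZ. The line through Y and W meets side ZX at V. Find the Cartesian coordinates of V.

(-2/3, 14/3)

Line YW meets ZX where the Y-coordinate vanishes; zeroing W's Y-weight and renormalizing leaves Z, X-weights 1/7 : 2/7 → (1/3, 2/3).
So V = (1/3)·Z + (2/3)·X = (-2/3, 14/3).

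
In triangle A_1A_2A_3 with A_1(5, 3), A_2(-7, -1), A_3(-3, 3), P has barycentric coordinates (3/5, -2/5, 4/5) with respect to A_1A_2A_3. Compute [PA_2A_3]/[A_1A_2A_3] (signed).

3/5

The signed ratio [PA_2A_3]/[A_1A_2A_3] equals the barycentric coordinate of P at vertex A_1, which is 3/5.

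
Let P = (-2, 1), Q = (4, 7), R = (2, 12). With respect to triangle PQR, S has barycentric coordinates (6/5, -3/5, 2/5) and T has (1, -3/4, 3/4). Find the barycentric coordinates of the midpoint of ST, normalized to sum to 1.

Since both coordinate triples sum to 1, the midpoint's barycentrics are the componentwise average.
(6/5+1)/2 = 11/10; similarly -27/40 and 23/40.

(11/10, -27/40, 23/40)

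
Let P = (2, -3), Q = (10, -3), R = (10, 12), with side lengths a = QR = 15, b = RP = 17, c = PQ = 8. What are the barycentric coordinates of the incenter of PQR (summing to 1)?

(3/8, 17/40, 1/5)

The incenter has barycentric coordinates proportional to the opposite side lengths: (15 : 17 : 8).
Normalizing by 15+17+8 = 40 gives (3/8, 17/40, 1/5).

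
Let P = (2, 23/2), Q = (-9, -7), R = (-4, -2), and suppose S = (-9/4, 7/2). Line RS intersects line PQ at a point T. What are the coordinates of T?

(-5/3, 16/3)

Barycentric coordinates of S with respect to PQR: (1/2, 1/4, 1/4).
On side PQ the R-coordinate is zero; dropping S's R-weight 1/4 and renormalizing the remaining 1/2 : 1/4 gives weights 2/3, 1/3 on P, Q.
T = (2/3)·(2, 23/2) + (1/3)·(-9, -7) = (-5/3, 16/3).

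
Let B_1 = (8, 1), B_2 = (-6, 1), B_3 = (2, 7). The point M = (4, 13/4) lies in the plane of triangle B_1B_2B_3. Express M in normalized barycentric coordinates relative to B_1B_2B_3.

Signed area of the reference triangle: [B_1B_2B_3] = ½·(8·(1−7) + (-6)·(7−1) + 2·(1−1)) = ½·(-48 − 36 + 0) = -42.
[MB_2B_3] = ½·(4·(1−7) + (-6)·(7−(13/4)) + 2·(13/4−1)) = ½·(-24 − 45/2 + 9/2) = -21, so the B_1-coordinate is (-21)/(-42) = 1/2.
[B_1MB_3] = ½·(8·(13/4−7) + 4·(7−1) + 2·(1−(13/4))) = ½·(-30 + 24 − 9/2) = -21/4, so the B_2-coordinate is 1/8.
[B_1B_2M] = ½·(8·(1−(13/4)) + (-6)·(13/4−1) + 4·(1−1)) = ½·(-18 − 27/2 + 0) = -63/4, so the B_3-coordinate is 3/8.
Check: 1/2 + 1/8 + 3/8 = 1.

(1/2, 1/8, 3/8)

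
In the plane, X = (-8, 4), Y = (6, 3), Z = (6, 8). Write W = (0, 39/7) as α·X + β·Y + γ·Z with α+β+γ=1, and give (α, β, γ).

(3/7, 1/7, 3/7)

Signed area of the reference triangle: [XYZ] = ½·((-8)·(3−8) + 6·(8−4) + 6·(4−3)) = ½·(40 + 24 + 6) = 35.
[WYZ] = ½·(0·(3−8) + 6·(8−(39/7)) + 6·(39/7−3)) = ½·(0 + 102/7 + 108/7) = 15, so the X-coordinate is 15/35 = 3/7.
[XWZ] = ½·((-8)·(39/7−8) + 0·(8−4) + 6·(4−(39/7))) = ½·(136/7 + 0 − 66/7) = 5, so the Y-coordinate is 1/7.
[XYW] = ½·((-8)·(3−(39/7)) + 6·(39/7−4) + 0·(4−3)) = ½·(144/7 + 66/7 + 0) = 15, so the Z-coordinate is 3/7.
Check: 3/7 + 1/7 + 3/7 = 1.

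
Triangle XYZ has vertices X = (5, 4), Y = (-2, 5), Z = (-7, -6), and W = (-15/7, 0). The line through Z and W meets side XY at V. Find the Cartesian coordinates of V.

(3/2, 9/2)

Barycentric coordinates of W with respect to XYZ: (2/7, 2/7, 3/7).
On side XY the Z-coordinate is zero; dropping W's Z-weight 3/7 and renormalizing the remaining 2/7 : 2/7 gives weights 1/2, 1/2 on X, Y.
V = (1/2)·(5, 4) + (1/2)·(-2, 5) = (3/2, 9/2).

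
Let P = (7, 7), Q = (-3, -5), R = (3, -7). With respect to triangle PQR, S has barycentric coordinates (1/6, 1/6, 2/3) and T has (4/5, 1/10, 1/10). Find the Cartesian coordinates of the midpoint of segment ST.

Barycentric coordinates of the midpoint are the average: (29/60, 2/15, 23/60).
Converting: (29/60)·P + (2/15)·Q + (23/60)·R = (62/15, 1/30).

(62/15, 1/30)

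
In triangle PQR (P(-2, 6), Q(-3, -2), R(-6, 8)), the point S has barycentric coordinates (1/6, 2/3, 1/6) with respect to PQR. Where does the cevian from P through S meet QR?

(-18/5, 0)

Line PS meets QR where the P-coordinate vanishes; zeroing S's P-weight and renormalizing leaves Q, R-weights 2/3 : 1/6 → (4/5, 1/5).
So T = (4/5)·Q + (1/5)·R = (-18/5, 0).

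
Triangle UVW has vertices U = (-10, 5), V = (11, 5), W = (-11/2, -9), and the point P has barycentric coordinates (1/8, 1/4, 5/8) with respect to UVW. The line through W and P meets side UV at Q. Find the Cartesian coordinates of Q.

Line WP meets UV where the W-coordinate vanishes; zeroing P's W-weight and renormalizing leaves U, V-weights 1/8 : 1/4 → (1/3, 2/3).
So Q = (1/3)·U + (2/3)·V = (4, 5).

(4, 5)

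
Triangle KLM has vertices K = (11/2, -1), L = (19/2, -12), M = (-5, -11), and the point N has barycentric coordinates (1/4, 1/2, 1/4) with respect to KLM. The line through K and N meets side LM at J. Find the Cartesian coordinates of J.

(14/3, -35/3)

Line KN meets LM where the K-coordinate vanishes; zeroing N's K-weight and renormalizing leaves L, M-weights 1/2 : 1/4 → (2/3, 1/3).
So J = (2/3)·L + (1/3)·M = (14/3, -35/3).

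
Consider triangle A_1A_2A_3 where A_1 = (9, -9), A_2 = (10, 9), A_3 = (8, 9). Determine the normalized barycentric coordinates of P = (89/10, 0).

(1/2, 1/5, 3/10)

Signed area of the reference triangle: [A_1A_2A_3] = ½·(9·(9−9) + 10·(9−(-9)) + 8·(-9−9)) = ½·(0 + 180 − 144) = 18.
[PA_2A_3] = ½·((89/10)·(9−9) + 10·(9−0) + 8·(0−9)) = ½·(0 + 90 − 72) = 9, so the A_1-coordinate is 9/18 = 1/2.
[A_1PA_3] = ½·(9·(0−9) + (89/10)·(9−(-9)) + 8·(-9−0)) = ½·(-81 + 801/5 − 72) = 18/5, so the A_2-coordinate is 1/5.
[A_1A_2P] = ½·(9·(9−0) + 10·(0−(-9)) + (89/10)·(-9−9)) = ½·(81 + 90 − 801/5) = 27/5, so the A_3-coordinate is 3/10.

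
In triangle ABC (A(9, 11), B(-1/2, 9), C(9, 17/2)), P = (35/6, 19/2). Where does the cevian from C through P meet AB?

(17/4, 10)

Barycentric coordinates of P with respect to ABC: (1/3, 1/3, 1/3).
On side AB the C-coordinate is zero; dropping P's C-weight 1/3 and renormalizing the remaining 1/3 : 1/3 gives weights 1/2, 1/2 on A, B.
Q = (1/2)·(9, 11) + (1/2)·(-1/2, 9) = (17/4, 10).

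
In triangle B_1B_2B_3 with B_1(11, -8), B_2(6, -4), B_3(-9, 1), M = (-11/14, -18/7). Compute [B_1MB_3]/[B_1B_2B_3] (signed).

1/14

[B_1B_2B_3] = ½·(11·(-4−1) + 6·(1−(-8)) + (-9)·(-8−(-4))) = ½·(-55 + 54 + 36) = 35/2.
[B_1MB_3] = ½·(11·(-18/7−1) + (-11/14)·(1−(-8)) + (-9)·(-8−(-18/7))) = ½·(-275/7 − 99/14 + 342/7) = 5/4, so the ratio is (5/4)/(35/2) = 1/14.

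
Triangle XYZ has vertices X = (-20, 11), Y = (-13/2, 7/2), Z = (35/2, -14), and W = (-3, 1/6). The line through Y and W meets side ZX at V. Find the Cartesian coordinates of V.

(-5/4, -3/2)

Barycentric coordinates of W with respect to XYZ: (1/3, 1/3, 1/3).
On side ZX the Y-coordinate is zero; dropping W's Y-weight 1/3 and renormalizing the remaining 1/3 : 1/3 gives weights 1/2, 1/2 on Z, X.
V = (1/2)·(35/2, -14) + (1/2)·(-20, 11) = (-5/4, -3/2).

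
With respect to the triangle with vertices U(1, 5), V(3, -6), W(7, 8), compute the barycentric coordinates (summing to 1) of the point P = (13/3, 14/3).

Signed area of the reference triangle: [UVW] = ½·(1·(-6−8) + 3·(8−5) + 7·(5−(-6))) = ½·(-14 + 9 + 77) = 36.
[PVW] = ½·((13/3)·(-6−8) + 3·(8−(14/3)) + 7·(14/3−(-6))) = ½·(-182/3 + 10 + 224/3) = 12, so the U-coordinate is 12/36 = 1/3.
[UPW] = ½·(1·(14/3−8) + (13/3)·(8−5) + 7·(5−(14/3))) = ½·(-10/3 + 13 + 7/3) = 6, so the V-coordinate is 1/6.
[UVP] = ½·(1·(-6−(14/3)) + 3·(14/3−5) + (13/3)·(5−(-6))) = ½·(-32/3 − 1 + 143/3) = 18, so the W-coordinate is 1/2.
Check: 1/3 + 1/6 + 1/2 = 1.

(1/3, 1/6, 1/2)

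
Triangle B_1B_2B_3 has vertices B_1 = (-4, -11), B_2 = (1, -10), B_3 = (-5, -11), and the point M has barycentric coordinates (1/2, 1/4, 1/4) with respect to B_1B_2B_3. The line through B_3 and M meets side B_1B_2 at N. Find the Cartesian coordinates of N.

(-7/3, -32/3)

Line B_3M meets B_1B_2 where the B_3-coordinate vanishes; zeroing M's B_3-weight and renormalizing leaves B_1, B_2-weights 1/2 : 1/4 → (2/3, 1/3).
So N = (2/3)·B_1 + (1/3)·B_2 = (-7/3, -32/3).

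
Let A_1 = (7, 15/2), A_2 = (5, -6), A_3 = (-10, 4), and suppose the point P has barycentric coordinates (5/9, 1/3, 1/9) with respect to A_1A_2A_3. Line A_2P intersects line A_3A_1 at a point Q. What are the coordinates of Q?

Line A_2P meets A_3A_1 where the A_2-coordinate vanishes; zeroing P's A_2-weight and renormalizing leaves A_3, A_1-weights 1/9 : 5/9 → (1/6, 5/6).
So Q = (1/6)·A_3 + (5/6)·A_1 = (25/6, 83/12).

(25/6, 83/12)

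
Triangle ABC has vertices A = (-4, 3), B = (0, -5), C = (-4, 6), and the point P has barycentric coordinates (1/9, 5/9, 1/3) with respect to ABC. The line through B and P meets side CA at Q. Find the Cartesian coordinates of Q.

Line BP meets CA where the B-coordinate vanishes; zeroing P's B-weight and renormalizing leaves C, A-weights 1/3 : 1/9 → (3/4, 1/4).
So Q = (3/4)·C + (1/4)·A = (-4, 21/4).

(-4, 21/4)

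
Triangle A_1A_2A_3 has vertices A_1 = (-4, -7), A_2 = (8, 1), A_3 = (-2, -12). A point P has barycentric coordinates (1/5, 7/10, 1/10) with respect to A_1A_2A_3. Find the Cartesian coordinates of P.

P = (1/5)·A_1 + (7/10)·A_2 + (1/10)·A_3.
x-coordinate: (1/5)·(-4) + (7/10)·8 + (1/10)·(-2) = 23/5.
y-coordinate: (1/5)·(-7) + (7/10)·1 + (1/10)·(-12) = -19/10.

(23/5, -19/10)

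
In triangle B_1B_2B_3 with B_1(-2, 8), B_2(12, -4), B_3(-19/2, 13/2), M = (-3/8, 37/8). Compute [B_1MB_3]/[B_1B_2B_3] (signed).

1/4

[B_1B_2B_3] = ½·((-2)·(-4−(13/2)) + 12·(13/2−8) + (-19/2)·(8−(-4))) = ½·(21 − 18 − 114) = -111/2.
[B_1MB_3] = ½·((-2)·(37/8−(13/2)) + (-3/8)·(13/2−8) + (-19/2)·(8−(37/8))) = ½·(15/4 + 9/16 − 513/16) = -111/8, so the ratio is (-111/8)/(-111/2) = 1/4.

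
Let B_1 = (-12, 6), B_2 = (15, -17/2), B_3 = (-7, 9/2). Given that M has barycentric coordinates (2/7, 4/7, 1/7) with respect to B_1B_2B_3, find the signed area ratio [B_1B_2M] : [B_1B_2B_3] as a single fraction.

The signed ratio [B_1B_2M]/[B_1B_2B_3] equals the barycentric coordinate of M at vertex B_3, which is 1/7.

1/7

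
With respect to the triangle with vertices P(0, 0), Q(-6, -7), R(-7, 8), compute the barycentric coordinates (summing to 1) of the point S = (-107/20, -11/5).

(3/20, 3/5, 1/4)

Signed area of the reference triangle: [PQR] = ½·(0·(-7−8) + (-6)·(8−0) + (-7)·(0−(-7))) = ½·(0 − 48 − 49) = -97/2.
[SQR] = ½·((-107/20)·(-7−8) + (-6)·(8−(-11/5)) + (-7)·(-11/5−(-7))) = ½·(321/4 − 306/5 − 168/5) = -291/40, so the P-coordinate is (-291/40)/(-97/2) = 3/20.
[PSR] = ½·(0·(-11/5−8) + (-107/20)·(8−0) + (-7)·(0−(-11/5))) = ½·(0 − 214/5 − 77/5) = -291/10, so the Q-coordinate is 3/5.
[PQS] = ½·(0·(-7−(-11/5)) + (-6)·(-11/5−0) + (-107/20)·(0−(-7))) = ½·(0 + 66/5 − 749/20) = -97/8, so the R-coordinate is 1/4.
Check: 3/20 + 3/5 + 1/4 = 1.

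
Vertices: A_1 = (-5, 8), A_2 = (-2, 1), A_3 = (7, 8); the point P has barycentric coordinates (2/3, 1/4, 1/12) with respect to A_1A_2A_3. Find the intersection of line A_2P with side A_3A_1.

Line A_2P meets A_3A_1 where the A_2-coordinate vanishes; zeroing P's A_2-weight and renormalizing leaves A_3, A_1-weights 1/12 : 2/3 → (1/9, 8/9).
So Q = (1/9)·A_3 + (8/9)·A_1 = (-11/3, 8).

(-11/3, 8)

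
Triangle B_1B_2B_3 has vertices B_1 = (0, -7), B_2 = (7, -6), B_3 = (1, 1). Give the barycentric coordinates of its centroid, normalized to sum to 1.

(1/3, 1/3, 1/3)

The centroid is the average of the vertices, so each weight is 1/3.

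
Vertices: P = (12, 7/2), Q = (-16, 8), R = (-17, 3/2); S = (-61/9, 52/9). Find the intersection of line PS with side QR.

Barycentric coordinates of S with respect to PQR: (1/3, 5/9, 1/9).
On side QR the P-coordinate is zero; dropping S's P-weight 1/3 and renormalizing the remaining 5/9 : 1/9 gives weights 5/6, 1/6 on Q, R.
T = (5/6)·(-16, 8) + (1/6)·(-17, 3/2) = (-97/6, 83/12).

(-97/6, 83/12)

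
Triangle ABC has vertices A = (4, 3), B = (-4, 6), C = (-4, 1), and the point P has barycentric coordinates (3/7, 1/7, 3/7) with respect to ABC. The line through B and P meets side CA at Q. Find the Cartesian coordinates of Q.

Line BP meets CA where the B-coordinate vanishes; zeroing P's B-weight and renormalizing leaves C, A-weights 3/7 : 3/7 → (1/2, 1/2).
So Q = (1/2)·C + (1/2)·A = (0, 2).

(0, 2)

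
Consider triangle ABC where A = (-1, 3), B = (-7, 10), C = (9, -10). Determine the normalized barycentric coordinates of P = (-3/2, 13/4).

Signed area of the reference triangle: [ABC] = ½·((-1)·(10−(-10)) + (-7)·(-10−3) + 9·(3−10)) = ½·(-20 + 91 − 63) = 4.
[PBC] = ½·((-3/2)·(10−(-10)) + (-7)·(-10−(13/4)) + 9·(13/4−10)) = ½·(-30 + 371/4 − 243/4) = 1, so the A-coordinate is 1/4 = 1/4.
[APC] = ½·((-1)·(13/4−(-10)) + (-3/2)·(-10−3) + 9·(3−(13/4))) = ½·(-53/4 + 39/2 − 9/4) = 2, so the B-coordinate is 1/2.
[ABP] = ½·((-1)·(10−(13/4)) + (-7)·(13/4−3) + (-3/2)·(3−10)) = ½·(-27/4 − 7/4 + 21/2) = 1, so the C-coordinate is 1/4.
Check: 1/4 + 1/2 + 1/4 = 1.

(1/4, 1/2, 1/4)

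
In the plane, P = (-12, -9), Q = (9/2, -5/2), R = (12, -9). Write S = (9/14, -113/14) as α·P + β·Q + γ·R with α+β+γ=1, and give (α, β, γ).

Signed area of the reference triangle: [PQR] = ½·((-12)·(-5/2−(-9)) + (9/2)·(-9−(-9)) + 12·(-9−(-5/2))) = ½·(-78 + 0 − 78) = -78.
[SQR] = ½·((9/14)·(-5/2−(-9)) + (9/2)·(-9−(-113/14)) + 12·(-113/14−(-5/2))) = ½·(117/28 − 117/28 − 468/7) = -234/7, so the P-coordinate is (-234/7)/(-78) = 3/7.
[PSR] = ½·((-12)·(-113/14−(-9)) + (9/14)·(-9−(-9)) + 12·(-9−(-113/14))) = ½·(-78/7 + 0 − 78/7) = -78/7, so the Q-coordinate is 1/7.
[PQS] = ½·((-12)·(-5/2−(-113/14)) + (9/2)·(-113/14−(-9)) + (9/14)·(-9−(-5/2))) = ½·(-468/7 + 117/28 − 117/28) = -234/7, so the R-coordinate is 3/7.
Check: 3/7 + 1/7 + 3/7 = 1.

(3/7, 1/7, 3/7)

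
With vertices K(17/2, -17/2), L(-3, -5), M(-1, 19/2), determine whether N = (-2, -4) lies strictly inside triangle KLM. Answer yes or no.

Barycentric coordinates of N: (10/139, 117/139, 12/139).
The three coordinates are positive, positive, positive; a point is interior exactly when all three are positive.

yes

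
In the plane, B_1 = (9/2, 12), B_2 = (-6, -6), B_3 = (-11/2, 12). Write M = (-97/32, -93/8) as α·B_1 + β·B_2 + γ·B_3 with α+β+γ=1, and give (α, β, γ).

(5/16, 21/16, -5/8)

Signed area of the reference triangle: [B_1B_2B_3] = ½·((9/2)·(-6−12) + (-6)·(12−12) + (-11/2)·(12−(-6))) = ½·(-81 + 0 − 99) = -90.
[MB_2B_3] = ½·((-97/32)·(-6−12) + (-6)·(12−(-93/8)) + (-11/2)·(-93/8−(-6))) = ½·(873/16 − 567/4 + 495/16) = -225/8, so the B_1-coordinate is (-225/8)/(-90) = 5/16.
[B_1MB_3] = ½·((9/2)·(-93/8−12) + (-97/32)·(12−12) + (-11/2)·(12−(-93/8))) = ½·(-1701/16 + 0 − 2079/16) = -945/8, so the B_2-coordinate is 21/16.
[B_1B_2M] = ½·((9/2)·(-6−(-93/8)) + (-6)·(-93/8−12) + (-97/32)·(12−(-6))) = ½·(405/16 + 567/4 − 873/16) = 225/4, so the B_3-coordinate is -5/8.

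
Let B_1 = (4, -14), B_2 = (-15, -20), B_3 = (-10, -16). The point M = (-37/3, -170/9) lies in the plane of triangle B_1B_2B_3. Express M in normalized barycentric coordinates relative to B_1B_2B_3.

Signed area of the reference triangle: [B_1B_2B_3] = ½·(4·(-20−(-16)) + (-15)·(-16−(-14)) + (-10)·(-14−(-20))) = ½·(-16 + 30 − 60) = -23.
[MB_2B_3] = ½·((-37/3)·(-20−(-16)) + (-15)·(-16−(-170/9)) + (-10)·(-170/9−(-20))) = ½·(148/3 − 130/3 − 100/9) = -23/9, so the B_1-coordinate is (-23/9)/(-23) = 1/9.
[B_1MB_3] = ½·(4·(-170/9−(-16)) + (-37/3)·(-16−(-14)) + (-10)·(-14−(-170/9))) = ½·(-104/9 + 74/3 − 440/9) = -161/9, so the B_2-coordinate is 7/9.
[B_1B_2M] = ½·(4·(-20−(-170/9)) + (-15)·(-170/9−(-14)) + (-37/3)·(-14−(-20))) = ½·(-40/9 + 220/3 − 74) = -23/9, so the B_3-coordinate is 1/9.
Check: 1/9 + 7/9 + 1/9 = 1.

(1/9, 7/9, 1/9)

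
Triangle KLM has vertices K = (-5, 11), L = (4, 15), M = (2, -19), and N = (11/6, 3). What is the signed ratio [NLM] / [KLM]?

1/6

[KLM] = ½·((-5)·(15−(-19)) + 4·(-19−11) + 2·(11−15)) = ½·(-170 − 120 − 8) = -149.
[NLM] = ½·((11/6)·(15−(-19)) + 4·(-19−3) + 2·(3−15)) = ½·(187/3 − 88 − 24) = -149/6, so the ratio is (-149/6)/(-149) = 1/6.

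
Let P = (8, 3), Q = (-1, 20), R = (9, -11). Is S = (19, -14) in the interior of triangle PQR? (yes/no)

no

Barycentric coordinates of S: (280/109, -137/109, -34/109).
The three coordinates are positive, negative, negative; a point is interior exactly when all three are positive.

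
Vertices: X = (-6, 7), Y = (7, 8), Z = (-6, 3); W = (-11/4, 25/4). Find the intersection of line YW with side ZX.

(-6, 17/3)

Barycentric coordinates of W with respect to XYZ: (1/2, 1/4, 1/4).
On side ZX the Y-coordinate is zero; dropping W's Y-weight 1/4 and renormalizing the remaining 1/4 : 1/2 gives weights 1/3, 2/3 on Z, X.
V = (1/3)·(-6, 3) + (2/3)·(-6, 7) = (-6, 17/3).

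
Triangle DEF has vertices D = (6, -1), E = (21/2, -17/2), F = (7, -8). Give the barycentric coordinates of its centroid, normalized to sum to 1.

(1/3, 1/3, 1/3)

The centroid is the average of the vertices, so each weight is 1/3.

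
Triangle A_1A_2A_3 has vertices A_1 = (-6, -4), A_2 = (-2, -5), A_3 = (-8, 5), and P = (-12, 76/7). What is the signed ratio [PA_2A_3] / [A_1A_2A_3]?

[A_1A_2A_3] = ½·((-6)·(-5−5) + (-2)·(5−(-4)) + (-8)·(-4−(-5))) = ½·(60 − 18 − 8) = 17.
[PA_2A_3] = ½·((-12)·(-5−5) + (-2)·(5−(76/7)) + (-8)·(76/7−(-5))) = ½·(120 + 82/7 − 888/7) = 17/7, so the ratio is (17/7)/17 = 1/7.

1/7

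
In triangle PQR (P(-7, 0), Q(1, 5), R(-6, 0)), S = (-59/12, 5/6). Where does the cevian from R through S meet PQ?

(-5/3, 10/3)

Barycentric coordinates of S with respect to PQR: (1/12, 1/6, 3/4).
On side PQ the R-coordinate is zero; dropping S's R-weight 3/4 and renormalizing the remaining 1/12 : 1/6 gives weights 1/3, 2/3 on P, Q.
T = (1/3)·(-7, 0) + (2/3)·(1, 5) = (-5/3, 10/3).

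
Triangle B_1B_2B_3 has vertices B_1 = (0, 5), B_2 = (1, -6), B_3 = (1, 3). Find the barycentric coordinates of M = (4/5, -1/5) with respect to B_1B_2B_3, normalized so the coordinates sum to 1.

Signed area of the reference triangle: [B_1B_2B_3] = ½·(0·(-6−3) + 1·(3−5) + 1·(5−(-6))) = ½·(0 − 2 + 11) = 9/2.
[MB_2B_3] = ½·((4/5)·(-6−3) + 1·(3−(-1/5)) + 1·(-1/5−(-6))) = ½·(-36/5 + 16/5 + 29/5) = 9/10, so the B_1-coordinate is (9/10)/(9/2) = 1/5.
[B_1MB_3] = ½·(0·(-1/5−3) + (4/5)·(3−5) + 1·(5−(-1/5))) = ½·(0 − 8/5 + 26/5) = 9/5, so the B_2-coordinate is 2/5.
[B_1B_2M] = ½·(0·(-6−(-1/5)) + 1·(-1/5−5) + (4/5)·(5−(-6))) = ½·(0 − 26/5 + 44/5) = 9/5, so the B_3-coordinate is 2/5.

(1/5, 2/5, 2/5)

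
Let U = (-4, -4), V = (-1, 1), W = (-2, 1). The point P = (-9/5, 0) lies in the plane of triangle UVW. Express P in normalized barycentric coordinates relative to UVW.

Signed area of the reference triangle: [UVW] = ½·((-4)·(1−1) + (-1)·(1−(-4)) + (-2)·(-4−1)) = ½·(0 − 5 + 10) = 5/2.
[PVW] = ½·((-9/5)·(1−1) + (-1)·(1−0) + (-2)·(0−1)) = ½·(0 − 1 + 2) = 1/2, so the U-coordinate is (1/2)/(5/2) = 1/5.
[UPW] = ½·((-4)·(0−1) + (-9/5)·(1−(-4)) + (-2)·(-4−0)) = ½·(4 − 9 + 8) = 3/2, so the V-coordinate is 3/5.
[UVP] = ½·((-4)·(1−0) + (-1)·(0−(-4)) + (-9/5)·(-4−1)) = ½·(-4 − 4 + 9) = 1/2, so the W-coordinate is 1/5.

(1/5, 3/5, 1/5)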